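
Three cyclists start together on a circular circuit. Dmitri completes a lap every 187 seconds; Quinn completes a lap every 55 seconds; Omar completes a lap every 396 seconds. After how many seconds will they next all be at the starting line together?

33660 seconds

We need the least common multiple of the intervals.
187 = 11 × 17
55 = 5 × 11
396 = 2^2 × 3^2 × 11
LCM(187, 55, 396) = 2^2 × 3^2 × 5 × 11 × 17 = 33660.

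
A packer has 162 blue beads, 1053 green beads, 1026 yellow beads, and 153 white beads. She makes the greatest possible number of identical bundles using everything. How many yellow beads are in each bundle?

Number of bundles = gcd(162, 1053, 1026, 153).
162 = 2 × 3^4
1053 = 3^4 × 13
1026 = 2 × 3^3 × 19
153 = 3^2 × 17
gcd(162, 1053, 1026, 153) = 3^2 = 9.
yellow beads per bundle = 1026 / 9 = 114.

114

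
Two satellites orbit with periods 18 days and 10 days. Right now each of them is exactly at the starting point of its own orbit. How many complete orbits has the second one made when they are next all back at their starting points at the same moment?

9 orbits

They are all back at their starting positions together after one LCM of the periods.
18 = 2 × 3^2
10 = 2 × 5
LCM(18, 10) = 2 × 3^2 × 5 = 90.
Orbits for period 10: 90 / 10 = 9.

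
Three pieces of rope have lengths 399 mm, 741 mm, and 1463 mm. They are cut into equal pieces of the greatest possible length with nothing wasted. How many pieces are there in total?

Piece length = gcd(399, 741, 1463).
399 = 3 × 7 × 19
741 = 3 × 13 × 19
1463 = 7 × 11 × 19
gcd(399, 741, 1463) = 19.
Total pieces = 399/19 + 741/19 + 1463/19 = 21 + 39 + 77 = 137.

137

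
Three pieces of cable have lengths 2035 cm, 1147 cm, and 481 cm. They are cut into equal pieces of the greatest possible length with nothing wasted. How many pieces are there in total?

Piece length = gcd(2035, 1147, 481).
2035 = 5 × 11 × 37
1147 = 31 × 37
481 = 13 × 37
gcd(2035, 1147, 481) = 37.
Total pieces = 2035/37 + 1147/37 + 481/37 = 55 + 31 + 13 = 99.

99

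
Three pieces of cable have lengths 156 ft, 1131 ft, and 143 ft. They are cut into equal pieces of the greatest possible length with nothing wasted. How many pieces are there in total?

110

Piece length = gcd(156, 1131, 143).
156 = 2^2 × 3 × 13
1131 = 3 × 13 × 29
143 = 11 × 13
gcd(156, 1131, 143) = 13.
Total pieces = 156/13 + 1131/13 + 143/13 = 12 + 87 + 11 = 110.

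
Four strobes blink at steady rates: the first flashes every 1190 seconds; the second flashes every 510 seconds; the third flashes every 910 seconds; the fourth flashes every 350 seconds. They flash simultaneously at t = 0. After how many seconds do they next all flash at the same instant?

232050 seconds

The first simultaneous occurrence is after LCM of the individual periods.
1190 = 2 × 5 × 7 × 17
510 = 2 × 3 × 5 × 17
910 = 2 × 5 × 7 × 13
350 = 2 × 5^2 × 7
LCM(1190, 510, 910, 350) = 2 × 3 × 5^2 × 7 × 13 × 17 = 232050.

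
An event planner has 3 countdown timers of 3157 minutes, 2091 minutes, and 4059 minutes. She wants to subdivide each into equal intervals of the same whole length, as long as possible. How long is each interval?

41 minutes

The interval must divide each timer length; the longest such is the gcd.
3157 = 7 × 11 × 41
2091 = 3 × 17 × 41
4059 = 3^2 × 11 × 41
gcd(3157, 2091, 4059) = 41.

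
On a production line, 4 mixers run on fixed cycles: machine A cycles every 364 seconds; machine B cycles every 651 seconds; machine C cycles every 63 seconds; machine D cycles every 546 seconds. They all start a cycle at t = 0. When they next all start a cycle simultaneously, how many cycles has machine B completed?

They are all back at their starting positions together after one LCM of the periods.
364 = 2^2 × 7 × 13
651 = 3 × 7 × 31
63 = 3^2 × 7
546 = 2 × 3 × 7 × 13
LCM(364, 651, 63, 546) = 2^2 × 3^2 × 7 × 13 × 31 = 101556.
Cycles for period 651: 101556 / 651 = 156.

156 cycles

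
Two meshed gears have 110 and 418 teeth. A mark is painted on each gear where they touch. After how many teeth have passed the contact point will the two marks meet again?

2090 teeth

We need the least common multiple of the intervals.
110 = 2 × 5 × 11
418 = 2 × 11 × 19
LCM(110, 418) = 2 × 5 × 11 × 19 = 2090.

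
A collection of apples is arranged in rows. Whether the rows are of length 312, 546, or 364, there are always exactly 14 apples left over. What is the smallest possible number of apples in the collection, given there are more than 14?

2198

N − 14 must be a common multiple of 312, 546, and 364.
312 = 2^3 × 3 × 13
546 = 2 × 3 × 7 × 13
364 = 2^2 × 7 × 13
LCM(312, 546, 364) = 2^3 × 3 × 7 × 13 = 2184.
Smallest N > 14 is LCM + 14 = 2184 + 14 = 2198.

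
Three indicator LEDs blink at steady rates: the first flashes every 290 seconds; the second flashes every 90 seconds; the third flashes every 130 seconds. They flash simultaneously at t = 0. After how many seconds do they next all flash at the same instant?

33930 seconds

We need the least common multiple of the intervals.
290 = 2 × 5 × 29
90 = 2 × 3^2 × 5
130 = 2 × 5 × 13
LCM(290, 90, 130) = 2 × 3^2 × 5 × 13 × 29 = 33930.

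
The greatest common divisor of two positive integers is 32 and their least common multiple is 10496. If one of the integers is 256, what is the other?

1312

For two integers, gcd × lcm = product, so the other is (32 × 10496) / 256 = 335872 / 256 = 1312.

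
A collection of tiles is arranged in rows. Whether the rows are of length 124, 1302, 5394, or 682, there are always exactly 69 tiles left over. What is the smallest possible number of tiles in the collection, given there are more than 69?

N − 69 must be a common multiple of 124, 1302, 5394, and 682.
124 = 2^2 × 31
1302 = 2 × 3 × 7 × 31
5394 = 2 × 3 × 29 × 31
682 = 2 × 11 × 31
LCM(124, 1302, 5394, 682) = 2^2 × 3 × 7 × 11 × 29 × 31 = 830676.
Smallest N > 69 is LCM + 69 = 830676 + 69 = 830745.

830745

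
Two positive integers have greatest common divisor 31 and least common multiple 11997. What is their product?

For any two positive integers, gcd × lcm = product = 31 × 11997 = 371907.

371907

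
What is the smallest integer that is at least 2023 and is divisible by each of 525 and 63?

3150

The integer must be a common multiple of 525 and 63, so a multiple of their LCM.
525 = 3 × 5^2 × 7
63 = 3^2 × 7
LCM(525, 63) = 3^2 × 5^2 × 7 = 1575.
Smallest multiple of 1575 that is ≥ 2023: ⌈2023/1575⌉ × 1575 = 2 × 1575 = 3150.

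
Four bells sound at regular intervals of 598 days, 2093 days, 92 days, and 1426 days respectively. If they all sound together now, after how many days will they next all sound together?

259532 days

The first simultaneous occurrence is after LCM of the individual periods.
598 = 2 × 13 × 23
2093 = 7 × 13 × 23
92 = 2^2 × 23
1426 = 2 × 23 × 31
LCM(598, 2093, 92, 1426) = 2^2 × 7 × 13 × 23 × 31 = 259532.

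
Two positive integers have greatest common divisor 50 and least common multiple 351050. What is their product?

For any two positive integers, gcd × lcm = product = 50 × 351050 = 17552500.

17552500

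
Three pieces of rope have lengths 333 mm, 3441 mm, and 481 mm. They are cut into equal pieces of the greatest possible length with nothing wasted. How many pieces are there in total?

115

Piece length = gcd(333, 3441, 481).
333 = 3^2 × 37
3441 = 3 × 31 × 37
481 = 13 × 37
gcd(333, 3441, 481) = 37.
Total pieces = 333/37 + 3441/37 + 481/37 = 9 + 93 + 13 = 115.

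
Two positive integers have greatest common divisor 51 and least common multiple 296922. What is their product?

For any two positive integers, gcd × lcm = product = 51 × 296922 = 15143022.

15143022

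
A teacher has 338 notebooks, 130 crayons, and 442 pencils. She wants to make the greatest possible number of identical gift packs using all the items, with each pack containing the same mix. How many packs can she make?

26 packs

The pack count must divide each quantity, so the greatest is gcd(338, 130, 442).
338 = 2 × 13^2
130 = 2 × 5 × 13
442 = 2 × 13 × 17
gcd(338, 130, 442) = 2 × 13 = 26.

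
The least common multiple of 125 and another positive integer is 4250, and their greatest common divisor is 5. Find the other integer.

gcd × lcm = product of the two integers, so the other integer is (5 × 4250) / 125 = 170.

170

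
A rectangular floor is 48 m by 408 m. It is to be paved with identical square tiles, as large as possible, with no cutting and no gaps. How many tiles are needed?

Tile side = gcd(48, 408).
48 = 2^4 × 3
408 = 2^3 × 3 × 17
gcd(48, 408) = 2^3 × 3 = 24.
Tiles: (48/24) × (408/24) = 2 × 17 = 34.

34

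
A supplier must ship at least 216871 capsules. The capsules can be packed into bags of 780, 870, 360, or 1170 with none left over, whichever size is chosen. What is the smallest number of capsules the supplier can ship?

The number of capsules must be a common multiple of 780, 870, 360, and 1170, so a multiple of their LCM.
780 = 2^2 × 3 × 5 × 13
870 = 2 × 3 × 5 × 29
360 = 2^3 × 3^2 × 5
1170 = 2 × 3^2 × 5 × 13
LCM(780, 870, 360, 1170) = 2^3 × 3^2 × 5 × 13 × 29 = 135720.
Smallest multiple of 135720 that is ≥ 216871: ⌈216871/135720⌉ × 135720 = 2 × 135720 = 271440.

271440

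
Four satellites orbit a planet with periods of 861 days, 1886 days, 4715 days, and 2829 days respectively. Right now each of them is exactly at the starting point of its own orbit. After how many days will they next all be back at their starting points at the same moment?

The first simultaneous occurrence is after LCM of the individual periods.
861 = 3 × 7 × 41
1886 = 2 × 23 × 41
4715 = 5 × 23 × 41
2829 = 3 × 23 × 41
LCM(861, 1886, 4715, 2829) = 2 × 3 × 5 × 7 × 23 × 41 = 198030.

198030 days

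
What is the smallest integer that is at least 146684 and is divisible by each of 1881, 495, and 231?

197505

The integer must be a common multiple of 1881, 495, and 231, so a multiple of their LCM.
1881 = 3^2 × 11 × 19
495 = 3^2 × 5 × 11
231 = 3 × 7 × 11
LCM(1881, 495, 231) = 3^2 × 5 × 7 × 11 × 19 = 65835.
Smallest multiple of 65835 that is ≥ 146684: ⌈146684/65835⌉ × 65835 = 3 × 65835 = 197505.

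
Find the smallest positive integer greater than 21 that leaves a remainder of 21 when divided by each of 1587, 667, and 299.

598320

N − 21 must be a common multiple of 1587, 667, and 299.
1587 = 3 × 23^2
667 = 23 × 29
299 = 13 × 23
LCM(1587, 667, 299) = 3 × 13 × 23^2 × 29 = 598299.
Smallest N > 21 is LCM + 21 = 598299 + 21 = 598320.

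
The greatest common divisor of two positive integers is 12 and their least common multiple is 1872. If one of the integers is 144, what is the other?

156

For two integers, gcd × lcm = product, so the other is (12 × 1872) / 144 = 22464 / 144 = 156.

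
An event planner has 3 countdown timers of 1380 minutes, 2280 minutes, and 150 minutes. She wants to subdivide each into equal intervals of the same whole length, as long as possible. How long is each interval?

30 minutes

The interval must divide each timer length; the longest such is the gcd.
1380 = 2^2 × 3 × 5 × 23
2280 = 2^3 × 3 × 5 × 19
150 = 2 × 3 × 5^2
gcd(1380, 2280, 150) = 2 × 3 × 5 = 30.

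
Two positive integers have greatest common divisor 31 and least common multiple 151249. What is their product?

4688719

For any two positive integers, gcd × lcm = product = 31 × 151249 = 4688719.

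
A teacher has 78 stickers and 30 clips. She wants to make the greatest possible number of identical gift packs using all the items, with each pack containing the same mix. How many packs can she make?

6 packs

The pack count must divide each quantity, so the greatest is gcd(78, 30).
78 = 2 × 3 × 13
30 = 2 × 3 × 5
gcd(78, 30) = 2 × 3 = 6.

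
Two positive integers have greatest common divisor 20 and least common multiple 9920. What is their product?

For any two positive integers, gcd × lcm = product = 20 × 9920 = 198400.

198400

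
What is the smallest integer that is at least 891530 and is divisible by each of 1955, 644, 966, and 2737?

The integer must be a common multiple of 1955, 644, 966, and 2737, so a multiple of their LCM.
1955 = 5 × 17 × 23
644 = 2^2 × 7 × 23
966 = 2 × 3 × 7 × 23
2737 = 7 × 17 × 23
LCM(1955, 644, 966, 2737) = 2^2 × 3 × 5 × 7 × 17 × 23 = 164220.
Smallest multiple of 164220 that is ≥ 891530: ⌈891530/164220⌉ × 164220 = 6 × 164220 = 985320.

985320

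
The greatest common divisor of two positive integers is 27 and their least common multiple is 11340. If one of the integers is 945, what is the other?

For two integers, gcd × lcm = product, so the other is (27 × 11340) / 945 = 306180 / 945 = 324.

324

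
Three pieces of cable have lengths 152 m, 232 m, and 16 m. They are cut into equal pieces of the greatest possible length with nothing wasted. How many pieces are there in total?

Piece length = gcd(152, 232, 16).
152 = 2^3 × 19
232 = 2^3 × 29
16 = 2^4
gcd(152, 232, 16) = 2^3 = 8.
Total pieces = 152/8 + 232/8 + 16/8 = 19 + 29 + 2 = 50.

50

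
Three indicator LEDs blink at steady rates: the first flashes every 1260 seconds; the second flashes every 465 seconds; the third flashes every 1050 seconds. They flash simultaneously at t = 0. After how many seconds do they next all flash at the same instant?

The first simultaneous occurrence is after LCM of the individual periods.
1260 = 2^2 × 3^2 × 5 × 7
465 = 3 × 5 × 31
1050 = 2 × 3 × 5^2 × 7
LCM(1260, 465, 1050) = 2^2 × 3^2 × 5^2 × 7 × 31 = 195300.

195300 seconds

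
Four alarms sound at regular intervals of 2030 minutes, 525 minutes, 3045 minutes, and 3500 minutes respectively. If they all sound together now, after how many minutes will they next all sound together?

304500 minutes

The first simultaneous occurrence is after LCM of the individual periods.
2030 = 2 × 5 × 7 × 29
525 = 3 × 5^2 × 7
3045 = 3 × 5 × 7 × 29
3500 = 2^2 × 5^3 × 7
LCM(2030, 525, 3045, 3500) = 2^2 × 3 × 5^3 × 7 × 29 = 304500.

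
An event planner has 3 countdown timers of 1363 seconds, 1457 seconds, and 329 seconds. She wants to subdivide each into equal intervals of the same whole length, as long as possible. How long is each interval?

The interval must divide each timer length; the longest such is the gcd.
1363 = 29 × 47
1457 = 31 × 47
329 = 7 × 47
gcd(1363, 1457, 329) = 47.

47 seconds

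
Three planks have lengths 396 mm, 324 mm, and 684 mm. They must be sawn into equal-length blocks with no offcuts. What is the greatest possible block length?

36 mm

The block length must divide every plank, so the greatest is gcd(396, 324, 684).
396 = 2^2 × 3^2 × 11
324 = 2^2 × 3^4
684 = 2^2 × 3^2 × 19
gcd(396, 324, 684) = 2^2 × 3^2 = 36.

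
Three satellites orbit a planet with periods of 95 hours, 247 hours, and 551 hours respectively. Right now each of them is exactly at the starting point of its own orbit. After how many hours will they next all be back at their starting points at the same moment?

35815 hours

We need the least common multiple of the intervals.
95 = 5 × 19
247 = 13 × 19
551 = 19 × 29
LCM(95, 247, 551) = 5 × 13 × 19 × 29 = 35815.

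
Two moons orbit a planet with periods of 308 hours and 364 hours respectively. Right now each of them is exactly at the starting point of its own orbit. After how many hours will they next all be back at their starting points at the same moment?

4004 hours

The first simultaneous occurrence is after LCM of the individual periods.
308 = 2^2 × 7 × 11
364 = 2^2 × 7 × 13
LCM(308, 364) = 2^2 × 7 × 11 × 13 = 4004.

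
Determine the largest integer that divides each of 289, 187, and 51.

289 = 17^2
187 = 11 × 17
51 = 3 × 17
gcd(289, 187, 51) = 17.

17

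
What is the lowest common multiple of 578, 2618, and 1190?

222530

578 = 2 × 17^2
2618 = 2 × 7 × 11 × 17
1190 = 2 × 5 × 7 × 17
LCM(578, 2618, 1190) = 2 × 5 × 7 × 11 × 17^2 = 222530.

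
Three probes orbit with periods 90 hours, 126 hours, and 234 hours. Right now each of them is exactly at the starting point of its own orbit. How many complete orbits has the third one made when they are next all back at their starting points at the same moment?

35 orbits

All finish a whole number of cycles simultaneously at t = LCM of the periods.
90 = 2 × 3^2 × 5
126 = 2 × 3^2 × 7
234 = 2 × 3^2 × 13
LCM(90, 126, 234) = 2 × 3^2 × 5 × 7 × 13 = 8190.
Orbits for period 234: 8190 / 234 = 35.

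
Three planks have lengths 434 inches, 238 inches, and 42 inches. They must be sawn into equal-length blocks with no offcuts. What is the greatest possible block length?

14 inches

The block length must divide every plank, so the greatest is gcd(434, 238, 42).
434 = 2 × 7 × 31
238 = 2 × 7 × 17
42 = 2 × 3 × 7
gcd(434, 238, 42) = 2 × 7 = 14.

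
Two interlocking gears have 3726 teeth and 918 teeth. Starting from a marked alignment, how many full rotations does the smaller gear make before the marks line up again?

They are all back at their starting positions together after one LCM of the periods.
3726 = 2 × 3^4 × 23
918 = 2 × 3^3 × 17
LCM(3726, 918) = 2 × 3^4 × 17 × 23 = 63342.
Rotations for period 918: 63342 / 918 = 69.

69 rotations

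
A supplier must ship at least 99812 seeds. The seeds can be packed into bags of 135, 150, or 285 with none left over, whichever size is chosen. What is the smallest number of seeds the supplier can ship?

102600

The number of seeds must be a common multiple of 135, 150, and 285, so a multiple of their LCM.
135 = 3^3 × 5
150 = 2 × 3 × 5^2
285 = 3 × 5 × 19
LCM(135, 150, 285) = 2 × 3^3 × 5^2 × 19 = 25650.
Smallest multiple of 25650 that is ≥ 99812: ⌈99812/25650⌉ × 25650 = 4 × 25650 = 102600.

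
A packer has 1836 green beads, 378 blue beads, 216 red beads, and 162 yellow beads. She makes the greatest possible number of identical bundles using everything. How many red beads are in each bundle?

Number of bundles = gcd(1836, 378, 216, 162).
1836 = 2^2 × 3^3 × 17
378 = 2 × 3^3 × 7
216 = 2^3 × 3^3
162 = 2 × 3^4
gcd(1836, 378, 216, 162) = 2 × 3^3 = 54.
red beads per bundle = 216 / 54 = 4.

4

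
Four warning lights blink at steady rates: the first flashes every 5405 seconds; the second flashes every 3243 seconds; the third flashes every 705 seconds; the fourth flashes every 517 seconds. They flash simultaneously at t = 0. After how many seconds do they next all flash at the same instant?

178365 seconds

They coincide at every common multiple of the periods; the first is the LCM.
5405 = 5 × 23 × 47
3243 = 3 × 23 × 47
705 = 3 × 5 × 47
517 = 11 × 47
LCM(5405, 3243, 705, 517) = 3 × 5 × 11 × 23 × 47 = 178365.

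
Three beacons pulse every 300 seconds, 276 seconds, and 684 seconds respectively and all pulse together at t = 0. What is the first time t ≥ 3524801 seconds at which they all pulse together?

Joint pulses occur at multiples of LCM(300, 276, 684).
300 = 2^2 × 3 × 5^2
276 = 2^2 × 3 × 23
684 = 2^2 × 3^2 × 19
LCM(300, 276, 684) = 2^2 × 3^2 × 5^2 × 19 × 23 = 393300.
Smallest multiple of 393300 that is ≥ 3524801: ⌈3524801/393300⌉ × 393300 = 9 × 393300 = 3539700.

3539700 seconds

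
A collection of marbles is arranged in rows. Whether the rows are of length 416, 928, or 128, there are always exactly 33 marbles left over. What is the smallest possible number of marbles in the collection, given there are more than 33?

48289

N − 33 must be a common multiple of 416, 928, and 128.
416 = 2^5 × 13
928 = 2^5 × 29
128 = 2^7
LCM(416, 928, 128) = 2^7 × 13 × 29 = 48256.
Smallest N > 33 is LCM + 33 = 48256 + 33 = 48289.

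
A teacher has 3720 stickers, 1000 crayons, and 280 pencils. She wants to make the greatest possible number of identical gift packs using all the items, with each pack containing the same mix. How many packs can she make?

The pack count must divide each quantity, so the greatest is gcd(3720, 1000, 280).
3720 = 2^3 × 3 × 5 × 31
1000 = 2^3 × 5^3
280 = 2^3 × 5 × 7
gcd(3720, 1000, 280) = 2^3 × 5 = 40.

40 packs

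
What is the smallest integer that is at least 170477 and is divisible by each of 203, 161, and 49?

196098

The integer must be a common multiple of 203, 161, and 49, so a multiple of their LCM.
203 = 7 × 29
161 = 7 × 23
49 = 7^2
LCM(203, 161, 49) = 7^2 × 23 × 29 = 32683.
Smallest multiple of 32683 that is ≥ 170477: ⌈170477/32683⌉ × 32683 = 6 × 32683 = 196098.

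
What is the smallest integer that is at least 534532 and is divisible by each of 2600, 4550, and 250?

The integer must be a common multiple of 2600, 4550, and 250, so a multiple of their LCM.
2600 = 2^3 × 5^2 × 13
4550 = 2 × 5^2 × 7 × 13
250 = 2 × 5^3
LCM(2600, 4550, 250) = 2^3 × 5^3 × 7 × 13 = 91000.
Smallest multiple of 91000 that is ≥ 534532: ⌈534532/91000⌉ × 91000 = 6 × 91000 = 546000.

546000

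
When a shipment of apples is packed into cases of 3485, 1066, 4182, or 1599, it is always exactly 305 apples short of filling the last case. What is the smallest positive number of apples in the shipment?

Being 305 short of a full case of size k means N ≡ −305 (mod k), i.e. N + 305 is a multiple of each size.
3485 = 5 × 17 × 41
1066 = 2 × 13 × 41
4182 = 2 × 3 × 17 × 41
1599 = 3 × 13 × 41
LCM(3485, 1066, 4182, 1599) = 2 × 3 × 5 × 13 × 17 × 41 = 271830.
Smallest positive N is 271830 − 305 = 271525.

271525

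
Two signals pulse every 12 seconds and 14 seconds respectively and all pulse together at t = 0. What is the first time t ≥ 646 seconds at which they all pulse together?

672 seconds

Joint pulses occur at multiples of LCM(12, 14).
12 = 2^2 × 3
14 = 2 × 7
LCM(12, 14) = 2^2 × 3 × 7 = 84.
Smallest multiple of 84 that is ≥ 646: ⌈646/84⌉ × 84 = 8 × 84 = 672.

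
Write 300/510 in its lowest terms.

10/17

300 = 2^2 × 3 × 5^2
510 = 2 × 3 × 5 × 17
gcd(300, 510) = 2 × 3 × 5 = 30.
Divide numerator and denominator by 30: 300/510 = 10/17.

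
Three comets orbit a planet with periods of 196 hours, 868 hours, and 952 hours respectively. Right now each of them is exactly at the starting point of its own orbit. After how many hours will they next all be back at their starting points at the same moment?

We need the least common multiple of the intervals.
196 = 2^2 × 7^2
868 = 2^2 × 7 × 31
952 = 2^3 × 7 × 17
LCM(196, 868, 952) = 2^3 × 7^2 × 17 × 31 = 206584.

206584 hours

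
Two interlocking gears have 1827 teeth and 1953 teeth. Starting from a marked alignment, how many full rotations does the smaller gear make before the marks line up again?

31 rotations

The first common completion time is the LCM of the periods.
1827 = 3^2 × 7 × 29
1953 = 3^2 × 7 × 31
LCM(1827, 1953) = 3^2 × 7 × 29 × 31 = 56637.
Rotations for period 1827: 56637 / 1827 = 31.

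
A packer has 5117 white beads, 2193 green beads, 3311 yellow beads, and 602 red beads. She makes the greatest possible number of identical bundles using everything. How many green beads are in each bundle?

Number of bundles = gcd(5117, 2193, 3311, 602).
5117 = 7 × 17 × 43
2193 = 3 × 17 × 43
3311 = 7 × 11 × 43
602 = 2 × 7 × 43
gcd(5117, 2193, 3311, 602) = 43.
green beads per bundle = 2193 / 43 = 51.

51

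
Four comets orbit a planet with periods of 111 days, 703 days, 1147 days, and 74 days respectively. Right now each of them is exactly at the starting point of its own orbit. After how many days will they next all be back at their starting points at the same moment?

130758 days

They coincide at every common multiple of the periods; the first is the LCM.
111 = 3 × 37
703 = 19 × 37
1147 = 31 × 37
74 = 2 × 37
LCM(111, 703, 1147, 74) = 2 × 3 × 19 × 31 × 37 = 130758.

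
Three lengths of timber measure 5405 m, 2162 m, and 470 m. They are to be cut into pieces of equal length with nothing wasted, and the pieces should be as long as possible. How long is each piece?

47 m

Each piece length must divide every original length, so the longest possible is gcd(5405, 2162, 470).
5405 = 5 × 23 × 47
2162 = 2 × 23 × 47
470 = 2 × 5 × 47
gcd(5405, 2162, 470) = 47.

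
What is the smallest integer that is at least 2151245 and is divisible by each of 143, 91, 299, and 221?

2348346

The integer must be a common multiple of 143, 91, 299, and 221, so a multiple of their LCM.
143 = 11 × 13
91 = 7 × 13
299 = 13 × 23
221 = 13 × 17
LCM(143, 91, 299, 221) = 7 × 11 × 13 × 17 × 23 = 391391.
Smallest multiple of 391391 that is ≥ 2151245: ⌈2151245/391391⌉ × 391391 = 6 × 391391 = 2348346.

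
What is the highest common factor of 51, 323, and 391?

17

51 = 3 × 17
323 = 17 × 19
391 = 17 × 23
gcd(51, 323, 391) = 17.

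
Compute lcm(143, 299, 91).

143 = 11 × 13
299 = 13 × 23
91 = 7 × 13
LCM(143, 299, 91) = 7 × 11 × 13 × 23 = 23023.

23023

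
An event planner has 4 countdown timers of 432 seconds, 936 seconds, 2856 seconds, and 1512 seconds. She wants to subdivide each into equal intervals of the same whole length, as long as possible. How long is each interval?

24 seconds

The interval must divide each timer length; the longest such is the gcd.
432 = 2^4 × 3^3
936 = 2^3 × 3^2 × 13
2856 = 2^3 × 3 × 7 × 17
1512 = 2^3 × 3^3 × 7
gcd(432, 936, 2856, 1512) = 2^3 × 3 = 24.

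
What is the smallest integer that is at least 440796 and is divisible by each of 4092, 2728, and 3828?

The integer must be a common multiple of 4092, 2728, and 3828, so a multiple of their LCM.
4092 = 2^2 × 3 × 11 × 31
2728 = 2^3 × 11 × 31
3828 = 2^2 × 3 × 11 × 29
LCM(4092, 2728, 3828) = 2^3 × 3 × 11 × 29 × 31 = 237336.
Smallest multiple of 237336 that is ≥ 440796: ⌈440796/237336⌉ × 237336 = 2 × 237336 = 474672.

474672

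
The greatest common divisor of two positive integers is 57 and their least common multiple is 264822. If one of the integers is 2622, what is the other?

For two integers, gcd × lcm = product, so the other is (57 × 264822) / 2622 = 15094854 / 2622 = 5757.

5757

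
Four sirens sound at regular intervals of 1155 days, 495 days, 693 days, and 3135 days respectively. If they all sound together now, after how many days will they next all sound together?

65835 days

We need the least common multiple of the intervals.
1155 = 3 × 5 × 7 × 11
495 = 3^2 × 5 × 11
693 = 3^2 × 7 × 11
3135 = 3 × 5 × 11 × 19
LCM(1155, 495, 693, 3135) = 3^2 × 5 × 7 × 11 × 19 = 65835.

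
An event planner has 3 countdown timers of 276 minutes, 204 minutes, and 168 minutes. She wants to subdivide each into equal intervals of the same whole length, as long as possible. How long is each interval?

12 minutes

The interval must divide each timer length; the longest such is the gcd.
276 = 2^2 × 3 × 23
204 = 2^2 × 3 × 17
168 = 2^3 × 3 × 7
gcd(276, 204, 168) = 2^2 × 3 = 12.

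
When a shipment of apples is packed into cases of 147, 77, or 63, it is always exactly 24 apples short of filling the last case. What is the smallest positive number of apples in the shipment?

Being 24 short of a full case of size k means N ≡ −24 (mod k), i.e. N + 24 is a multiple of each size.
147 = 3 × 7^2
77 = 7 × 11
63 = 3^2 × 7
LCM(147, 77, 63) = 3^2 × 7^2 × 11 = 4851.
Smallest positive N is 4851 − 24 = 4827.

4827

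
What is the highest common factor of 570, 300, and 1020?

570 = 2 × 3 × 5 × 19
300 = 2^2 × 3 × 5^2
1020 = 2^2 × 3 × 5 × 17
gcd(570, 300, 1020) = 2 × 3 × 5 = 30.

30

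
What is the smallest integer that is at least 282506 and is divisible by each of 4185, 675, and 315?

The integer must be a common multiple of 4185, 675, and 315, so a multiple of their LCM.
4185 = 3^3 × 5 × 31
675 = 3^3 × 5^2
315 = 3^2 × 5 × 7
LCM(4185, 675, 315) = 3^3 × 5^2 × 7 × 31 = 146475.
Smallest multiple of 146475 that is ≥ 282506: ⌈282506/146475⌉ × 146475 = 2 × 146475 = 292950.

292950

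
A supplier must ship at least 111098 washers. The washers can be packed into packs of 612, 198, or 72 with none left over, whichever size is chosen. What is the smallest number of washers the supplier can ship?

121176

The number of washers must be a common multiple of 612, 198, and 72, so a multiple of their LCM.
612 = 2^2 × 3^2 × 17
198 = 2 × 3^2 × 11
72 = 2^3 × 3^2
LCM(612, 198, 72) = 2^3 × 3^2 × 11 × 17 = 13464.
Smallest multiple of 13464 that is ≥ 111098: ⌈111098/13464⌉ × 13464 = 9 × 13464 = 121176.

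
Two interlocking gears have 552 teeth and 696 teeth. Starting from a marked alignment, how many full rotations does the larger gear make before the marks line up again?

The first common completion time is the LCM of the periods.
552 = 2^3 × 3 × 23
696 = 2^3 × 3 × 29
LCM(552, 696) = 2^3 × 3 × 23 × 29 = 16008.
Rotations for period 696: 16008 / 696 = 23.

23 rotations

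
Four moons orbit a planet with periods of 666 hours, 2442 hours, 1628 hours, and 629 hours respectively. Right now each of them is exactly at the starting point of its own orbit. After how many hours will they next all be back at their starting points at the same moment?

They coincide at every common multiple of the periods; the first is the LCM.
666 = 2 × 3^2 × 37
2442 = 2 × 3 × 11 × 37
1628 = 2^2 × 11 × 37
629 = 17 × 37
LCM(666, 2442, 1628, 629) = 2^2 × 3^2 × 11 × 17 × 37 = 249084.

249084 hours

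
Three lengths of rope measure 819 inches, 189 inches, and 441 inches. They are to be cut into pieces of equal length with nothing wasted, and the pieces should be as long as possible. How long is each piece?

63 inches

The greatest length dividing all of 819, 189, and 441 is their gcd.
819 = 3^2 × 7 × 13
189 = 3^3 × 7
441 = 3^2 × 7^2
gcd(819, 189, 441) = 3^2 × 7 = 63.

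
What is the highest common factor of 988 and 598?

988 = 2^2 × 13 × 19
598 = 2 × 13 × 23
gcd(988, 598) = 2 × 13 = 26.

26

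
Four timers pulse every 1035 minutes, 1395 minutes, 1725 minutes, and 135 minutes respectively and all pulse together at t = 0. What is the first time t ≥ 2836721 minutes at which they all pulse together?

Joint pulses occur at multiples of LCM(1035, 1395, 1725, 135).
1035 = 3^2 × 5 × 23
1395 = 3^2 × 5 × 31
1725 = 3 × 5^2 × 23
135 = 3^3 × 5
LCM(1035, 1395, 1725, 135) = 3^3 × 5^2 × 23 × 31 = 481275.
Smallest multiple of 481275 that is ≥ 2836721: ⌈2836721/481275⌉ × 481275 = 6 × 481275 = 2887650.

2887650 minutes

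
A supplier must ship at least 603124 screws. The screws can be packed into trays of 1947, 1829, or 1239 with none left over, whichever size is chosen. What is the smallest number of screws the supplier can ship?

The number of screws must be a common multiple of 1947, 1829, and 1239, so a multiple of their LCM.
1947 = 3 × 11 × 59
1829 = 31 × 59
1239 = 3 × 7 × 59
LCM(1947, 1829, 1239) = 3 × 7 × 11 × 31 × 59 = 422499.
Smallest multiple of 422499 that is ≥ 603124: ⌈603124/422499⌉ × 422499 = 2 × 422499 = 844998.

844998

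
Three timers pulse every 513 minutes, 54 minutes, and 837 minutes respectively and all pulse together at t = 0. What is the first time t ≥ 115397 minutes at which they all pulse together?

127224 minutes

Joint pulses occur at multiples of LCM(513, 54, 837).
513 = 3^3 × 19
54 = 2 × 3^3
837 = 3^3 × 31
LCM(513, 54, 837) = 2 × 3^3 × 19 × 31 = 31806.
Smallest multiple of 31806 that is ≥ 115397: ⌈115397/31806⌉ × 31806 = 4 × 31806 = 127224.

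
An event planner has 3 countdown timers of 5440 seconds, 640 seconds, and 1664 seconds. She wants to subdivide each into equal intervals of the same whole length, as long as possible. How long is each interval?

64 seconds

The interval must divide each timer length; the longest such is the gcd.
5440 = 2^6 × 5 × 17
640 = 2^7 × 5
1664 = 2^7 × 13
gcd(5440, 640, 1664) = 2^6 = 64.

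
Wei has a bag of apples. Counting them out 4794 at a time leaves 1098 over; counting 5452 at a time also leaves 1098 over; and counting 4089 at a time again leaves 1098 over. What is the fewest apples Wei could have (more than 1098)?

279150

N − 1098 must be a common multiple of 4794, 5452, and 4089.
4794 = 2 × 3 × 17 × 47
5452 = 2^2 × 29 × 47
4089 = 3 × 29 × 47
LCM(4794, 5452, 4089) = 2^2 × 3 × 17 × 29 × 47 = 278052.
Smallest N > 1098 is LCM + 1098 = 278052 + 1098 = 279150.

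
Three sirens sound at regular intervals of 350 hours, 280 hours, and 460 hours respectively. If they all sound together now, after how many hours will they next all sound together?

32200 hours

The first simultaneous occurrence is after LCM of the individual periods.
350 = 2 × 5^2 × 7
280 = 2^3 × 5 × 7
460 = 2^2 × 5 × 23
LCM(350, 280, 460) = 2^3 × 5^2 × 7 × 23 = 32200.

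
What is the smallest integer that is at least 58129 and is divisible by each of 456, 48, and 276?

62928

The integer must be a common multiple of 456, 48, and 276, so a multiple of their LCM.
456 = 2^3 × 3 × 19
48 = 2^4 × 3
276 = 2^2 × 3 × 23
LCM(456, 48, 276) = 2^4 × 3 × 19 × 23 = 20976.
Smallest multiple of 20976 that is ≥ 58129: ⌈58129/20976⌉ × 20976 = 3 × 20976 = 62928.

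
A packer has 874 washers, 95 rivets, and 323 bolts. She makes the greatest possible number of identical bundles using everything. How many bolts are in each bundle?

Number of bundles = gcd(874, 95, 323).
874 = 2 × 19 × 23
95 = 5 × 19
323 = 17 × 19
gcd(874, 95, 323) = 19.
bolts per bundle = 323 / 19 = 17.

17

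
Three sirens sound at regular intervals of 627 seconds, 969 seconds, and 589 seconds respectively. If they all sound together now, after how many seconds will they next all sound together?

330429 seconds

They coincide at every common multiple of the periods; the first is the LCM.
627 = 3 × 11 × 19
969 = 3 × 17 × 19
589 = 19 × 31
LCM(627, 969, 589) = 3 × 11 × 17 × 19 × 31 = 330429.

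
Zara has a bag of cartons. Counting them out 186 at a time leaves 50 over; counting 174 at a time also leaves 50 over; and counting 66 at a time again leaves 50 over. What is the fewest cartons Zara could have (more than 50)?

59384

N − 50 must be a common multiple of 186, 174, and 66.
186 = 2 × 3 × 31
174 = 2 × 3 × 29
66 = 2 × 3 × 11
LCM(186, 174, 66) = 2 × 3 × 11 × 29 × 31 = 59334.
Smallest N > 50 is LCM + 50 = 59334 + 50 = 59384.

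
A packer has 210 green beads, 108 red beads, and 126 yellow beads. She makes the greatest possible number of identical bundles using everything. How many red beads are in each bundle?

Number of bundles = gcd(210, 108, 126).
210 = 2 × 3 × 5 × 7
108 = 2^2 × 3^3
126 = 2 × 3^2 × 7
gcd(210, 108, 126) = 2 × 3 = 6.
red beads per bundle = 108 / 6 = 18.

18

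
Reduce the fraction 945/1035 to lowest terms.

21/23

945 = 3^3 × 5 × 7
1035 = 3^2 × 5 × 23
gcd(945, 1035) = 3^2 × 5 = 45.
Divide numerator and denominator by 45: 945/1035 = 21/23.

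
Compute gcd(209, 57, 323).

209 = 11 × 19
57 = 3 × 19
323 = 17 × 19
gcd(209, 57, 323) = 19.

19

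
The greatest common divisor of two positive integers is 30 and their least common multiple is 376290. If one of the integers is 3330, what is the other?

For two integers, gcd × lcm = product, so the other is (30 × 376290) / 3330 = 11288700 / 3330 = 3390.

3390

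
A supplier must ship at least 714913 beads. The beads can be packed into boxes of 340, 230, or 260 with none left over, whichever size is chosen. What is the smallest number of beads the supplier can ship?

The number of beads must be a common multiple of 340, 230, and 260, so a multiple of their LCM.
340 = 2^2 × 5 × 17
230 = 2 × 5 × 23
260 = 2^2 × 5 × 13
LCM(340, 230, 260) = 2^2 × 5 × 13 × 17 × 23 = 101660.
Smallest multiple of 101660 that is ≥ 714913: ⌈714913/101660⌉ × 101660 = 8 × 101660 = 813280.

813280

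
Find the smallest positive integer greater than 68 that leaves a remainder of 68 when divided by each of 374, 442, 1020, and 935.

145928

N − 68 must be a common multiple of 374, 442, 1020, and 935.
374 = 2 × 11 × 17
442 = 2 × 13 × 17
1020 = 2^2 × 3 × 5 × 17
935 = 5 × 11 × 17
LCM(374, 442, 1020, 935) = 2^2 × 3 × 5 × 11 × 13 × 17 = 145860.
Smallest N > 68 is LCM + 68 = 145860 + 68 = 145928.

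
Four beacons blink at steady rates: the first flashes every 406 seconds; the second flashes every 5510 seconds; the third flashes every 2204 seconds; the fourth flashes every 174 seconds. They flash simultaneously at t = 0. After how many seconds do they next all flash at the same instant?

231420 seconds

The first simultaneous occurrence is after LCM of the individual periods.
406 = 2 × 7 × 29
5510 = 2 × 5 × 19 × 29
2204 = 2^2 × 19 × 29
174 = 2 × 3 × 29
LCM(406, 5510, 2204, 174) = 2^2 × 3 × 5 × 7 × 19 × 29 = 231420.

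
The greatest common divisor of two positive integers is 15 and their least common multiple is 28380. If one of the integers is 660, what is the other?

645

For two integers, gcd × lcm = product, so the other is (15 × 28380) / 660 = 425700 / 660 = 645.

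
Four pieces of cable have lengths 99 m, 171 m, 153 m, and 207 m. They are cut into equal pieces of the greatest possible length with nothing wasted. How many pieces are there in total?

70

Piece length = gcd(99, 171, 153, 207).
99 = 3^2 × 11
171 = 3^2 × 19
153 = 3^2 × 17
207 = 3^2 × 23
gcd(99, 171, 153, 207) = 3^2 = 9.
Total pieces = 99/9 + 171/9 + 153/9 + 207/9 = 11 + 19 + 17 + 23 = 70.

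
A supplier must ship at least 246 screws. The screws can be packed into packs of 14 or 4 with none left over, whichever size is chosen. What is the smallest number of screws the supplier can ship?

252

The number of screws must be a common multiple of 14 and 4, so a multiple of their LCM.
14 = 2 × 7
4 = 2^2
LCM(14, 4) = 2^2 × 7 = 28.
Smallest multiple of 28 that is ≥ 246: ⌈246/28⌉ × 28 = 9 × 28 = 252.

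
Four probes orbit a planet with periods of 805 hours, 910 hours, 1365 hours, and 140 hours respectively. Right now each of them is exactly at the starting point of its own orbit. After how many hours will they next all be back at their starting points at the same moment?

We need the least common multiple of the intervals.
805 = 5 × 7 × 23
910 = 2 × 5 × 7 × 13
1365 = 3 × 5 × 7 × 13
140 = 2^2 × 5 × 7
LCM(805, 910, 1365, 140) = 2^2 × 3 × 5 × 7 × 13 × 23 = 125580.

125580 hours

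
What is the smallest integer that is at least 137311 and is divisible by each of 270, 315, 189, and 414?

The integer must be a common multiple of 270, 315, 189, and 414, so a multiple of their LCM.
270 = 2 × 3^3 × 5
315 = 3^2 × 5 × 7
189 = 3^3 × 7
414 = 2 × 3^2 × 23
LCM(270, 315, 189, 414) = 2 × 3^3 × 5 × 7 × 23 = 43470.
Smallest multiple of 43470 that is ≥ 137311: ⌈137311/43470⌉ × 43470 = 4 × 43470 = 173880.

173880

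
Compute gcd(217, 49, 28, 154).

7

217 = 7 × 31
49 = 7^2
28 = 2^2 × 7
154 = 2 × 7 × 11
gcd(217, 49, 28, 154) = 7.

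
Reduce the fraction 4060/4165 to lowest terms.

116/119

4060 = 2^2 × 5 × 7 × 29
4165 = 5 × 7^2 × 17
gcd(4060, 4165) = 5 × 7 = 35.
Divide numerator and denominator by 35: 4060/4165 = 116/119.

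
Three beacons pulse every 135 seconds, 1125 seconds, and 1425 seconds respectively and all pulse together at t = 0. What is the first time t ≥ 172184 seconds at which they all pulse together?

192375 seconds

Joint pulses occur at multiples of LCM(135, 1125, 1425).
135 = 3^3 × 5
1125 = 3^2 × 5^3
1425 = 3 × 5^2 × 19
LCM(135, 1125, 1425) = 3^3 × 5^3 × 19 = 64125.
Smallest multiple of 64125 that is ≥ 172184: ⌈172184/64125⌉ × 64125 = 3 × 64125 = 192375.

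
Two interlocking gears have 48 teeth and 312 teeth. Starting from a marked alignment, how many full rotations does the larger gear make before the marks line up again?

2 rotations

The first common completion time is the LCM of the periods.
48 = 2^4 × 3
312 = 2^3 × 3 × 13
LCM(48, 312) = 2^4 × 3 × 13 = 624.
Rotations for period 312: 624 / 312 = 2.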